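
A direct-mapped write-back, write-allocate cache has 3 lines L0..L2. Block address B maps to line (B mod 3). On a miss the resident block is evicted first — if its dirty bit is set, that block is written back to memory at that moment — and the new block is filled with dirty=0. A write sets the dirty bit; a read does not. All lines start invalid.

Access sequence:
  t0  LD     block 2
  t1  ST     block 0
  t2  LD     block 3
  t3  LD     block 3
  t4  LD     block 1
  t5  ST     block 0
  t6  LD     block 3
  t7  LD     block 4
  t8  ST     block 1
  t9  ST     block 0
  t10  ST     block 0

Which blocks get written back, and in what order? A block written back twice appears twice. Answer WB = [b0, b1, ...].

0: R B2 -> L2 miss  d=-]
1: W B0 -> L0 miss  d=D]
2: R B3 -> L0 miss wb->B0  d=-]
3: R B3 -> L0 hit  d=-]
4: R B1 -> L1 miss  d=-]
5: W B0 -> L0 miss  d=D]
6: R B3 -> L0 miss wb->B0  d=-]
7: R B4 -> L1 miss  d=-]
8: W B1 -> L1 miss  d=D]
9: W B0 -> L0 miss  d=D]
10: W B0 -> L0 hit  d=D]

WB = [0, 0]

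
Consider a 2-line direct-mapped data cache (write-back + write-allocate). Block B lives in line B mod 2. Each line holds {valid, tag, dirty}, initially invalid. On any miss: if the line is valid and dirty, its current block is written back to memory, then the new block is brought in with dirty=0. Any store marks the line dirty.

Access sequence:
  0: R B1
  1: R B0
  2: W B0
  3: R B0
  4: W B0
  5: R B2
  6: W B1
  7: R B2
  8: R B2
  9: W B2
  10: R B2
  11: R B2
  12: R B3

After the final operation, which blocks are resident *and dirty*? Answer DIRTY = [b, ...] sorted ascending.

DIRTY = [2]

  0 | R B1 → L1 miss [-]
  1 | R B0 → L0 miss [-]
  2 | W B0 → L0 hit [D]
  3 | R B0 → L0 hit [D]
  4 | W B0 → L0 hit [D]
  5 | R B2 → L0 miss wb→B0 [-]
  6 | W B1 → L1 hit [D]
  7 | R B2 → L0 hit [-]
  8 | R B2 → L0 hit [-]
  9 | W B2 → L0 hit [D]
  10 | R B2 → L0 hit [D]
  11 | R B2 → L0 hit [D]
  12 | R B3 → L1 miss wb→B1 [-]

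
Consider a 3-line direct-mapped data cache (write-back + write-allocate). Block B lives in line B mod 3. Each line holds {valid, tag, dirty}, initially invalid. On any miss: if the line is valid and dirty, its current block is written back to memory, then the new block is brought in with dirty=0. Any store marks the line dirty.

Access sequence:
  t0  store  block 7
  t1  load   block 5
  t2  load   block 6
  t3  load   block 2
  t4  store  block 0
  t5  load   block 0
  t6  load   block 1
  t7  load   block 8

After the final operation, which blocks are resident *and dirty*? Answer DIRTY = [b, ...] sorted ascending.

0: W B7 → L1 miss [D]
1: R B5 → L2 miss [-]
2: R B6 → L0 miss [-]
3: R B2 → L2 miss [-]
4: W B0 → L0 miss [D]
5: R B0 → L0 hit [D]
6: R B1 → L1 miss wb→B7 [-]
7: R B8 → L2 miss [-]

DIRTY = [0]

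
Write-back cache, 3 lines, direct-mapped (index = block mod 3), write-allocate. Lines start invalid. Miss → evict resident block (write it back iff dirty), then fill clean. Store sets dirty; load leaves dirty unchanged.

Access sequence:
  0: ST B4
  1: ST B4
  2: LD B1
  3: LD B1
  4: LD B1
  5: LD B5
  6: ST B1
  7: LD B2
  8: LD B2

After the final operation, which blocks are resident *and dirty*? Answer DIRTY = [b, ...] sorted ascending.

DIRTY = [1]

0: W B4 -> L1 miss  d=D]
1: W B4 -> L1 hit  d=D]
2: R B1 -> L1 miss wb->B4  d=-]
3: R B1 -> L1 hit  d=-]
4: R B1 -> L1 hit  d=-]
5: R B5 -> L2 miss  d=-]
6: W B1 -> L1 hit  d=D]
7: R B2 -> L2 miss  d=-]
8: R B2 -> L2 hit  d=-]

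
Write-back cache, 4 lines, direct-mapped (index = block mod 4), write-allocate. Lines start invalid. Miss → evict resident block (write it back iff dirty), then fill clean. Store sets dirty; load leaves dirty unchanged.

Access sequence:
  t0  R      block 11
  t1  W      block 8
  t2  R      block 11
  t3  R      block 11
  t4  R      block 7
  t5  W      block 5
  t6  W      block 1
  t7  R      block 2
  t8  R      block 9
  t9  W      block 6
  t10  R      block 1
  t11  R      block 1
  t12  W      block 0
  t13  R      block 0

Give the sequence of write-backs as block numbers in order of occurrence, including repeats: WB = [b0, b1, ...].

WB = [5, 1, 8]

  0 | R B11 → L3 miss [-]
  1 | W B8 → L0 miss [D]
  2 | R B11 → L3 hit [-]
  3 | R B11 → L3 hit [-]
  4 | R B7 → L3 miss [-]
  5 | W B5 → L1 miss [D]
  6 | W B1 → L1 miss wb→B5 [D]
  7 | R B2 → L2 miss [-]
  8 | R B9 → L1 miss wb→B1 [-]
  9 | W B6 → L2 miss [D]
  10 | R B1 → L1 miss [-]
  11 | R B1 → L1 hit [-]
  12 | W B0 → L0 miss wb→B8 [D]
  13 | R B0 → L0 hit [D]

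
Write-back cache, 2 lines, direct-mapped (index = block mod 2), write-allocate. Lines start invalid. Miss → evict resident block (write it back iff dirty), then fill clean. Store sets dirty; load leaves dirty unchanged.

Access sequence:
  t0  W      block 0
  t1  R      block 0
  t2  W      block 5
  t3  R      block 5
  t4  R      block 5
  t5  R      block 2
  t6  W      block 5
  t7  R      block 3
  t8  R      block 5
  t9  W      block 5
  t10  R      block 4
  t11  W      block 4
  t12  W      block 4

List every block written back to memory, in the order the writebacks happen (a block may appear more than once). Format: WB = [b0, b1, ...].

  0 | W B0 → L0 miss [D]
  1 | R B0 → L0 hit [D]
  2 | W B5 → L1 miss [D]
  3 | R B5 → L1 hit [D]
  4 | R B5 → L1 hit [D]
  5 | R B2 → L0 miss wb→B0 [-]
  6 | W B5 → L1 hit [D]
  7 | R B3 → L1 miss wb→B5 [-]
  8 | R B5 → L1 miss [-]
  9 | W B5 → L1 hit [D]
  10 | R B4 → L0 miss [-]
  11 | W B4 → L0 hit [D]
  12 | W B4 → L0 hit [D]

WB = [0, 5]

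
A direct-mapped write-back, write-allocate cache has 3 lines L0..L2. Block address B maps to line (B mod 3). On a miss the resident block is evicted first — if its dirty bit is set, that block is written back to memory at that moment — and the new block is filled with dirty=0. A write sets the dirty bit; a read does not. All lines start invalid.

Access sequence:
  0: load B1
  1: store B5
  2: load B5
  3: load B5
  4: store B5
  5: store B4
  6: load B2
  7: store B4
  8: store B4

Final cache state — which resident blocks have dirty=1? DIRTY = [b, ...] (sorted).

DIRTY = [4]

  0 | R B1 → L1 miss [-]
  1 | W B5 → L2 miss [D]
  2 | R B5 → L2 hit [D]
  3 | R B5 → L2 hit [D]
  4 | W B5 → L2 hit [D]
  5 | W B4 → L1 miss [D]
  6 | R B2 → L2 miss wb→B5 [-]
  7 | W B4 → L1 hit [D]
  8 | W B4 → L1 hit [D]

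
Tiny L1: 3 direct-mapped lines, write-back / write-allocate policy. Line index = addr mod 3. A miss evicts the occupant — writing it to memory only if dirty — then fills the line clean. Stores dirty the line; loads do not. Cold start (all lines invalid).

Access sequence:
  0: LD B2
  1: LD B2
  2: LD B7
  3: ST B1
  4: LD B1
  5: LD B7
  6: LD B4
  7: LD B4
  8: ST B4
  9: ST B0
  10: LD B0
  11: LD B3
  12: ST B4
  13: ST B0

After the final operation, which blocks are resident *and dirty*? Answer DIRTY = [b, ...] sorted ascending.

DIRTY = [0, 4]

0: R B2 → L2 miss [-]
1: R B2 → L2 hit [-]
2: R B7 → L1 miss [-]
3: W B1 → L1 miss [D]
4: R B1 → L1 hit [D]
5: R B7 → L1 miss wb→B1 [-]
6: R B4 → L1 miss [-]
7: R B4 → L1 hit [-]
8: W B4 → L1 hit [D]
9: W B0 → L0 miss [D]
10: R B0 → L0 hit [D]
11: R B3 → L0 miss wb→B0 [-]
12: W B4 → L1 hit [D]
13: W B0 → L0 miss [D]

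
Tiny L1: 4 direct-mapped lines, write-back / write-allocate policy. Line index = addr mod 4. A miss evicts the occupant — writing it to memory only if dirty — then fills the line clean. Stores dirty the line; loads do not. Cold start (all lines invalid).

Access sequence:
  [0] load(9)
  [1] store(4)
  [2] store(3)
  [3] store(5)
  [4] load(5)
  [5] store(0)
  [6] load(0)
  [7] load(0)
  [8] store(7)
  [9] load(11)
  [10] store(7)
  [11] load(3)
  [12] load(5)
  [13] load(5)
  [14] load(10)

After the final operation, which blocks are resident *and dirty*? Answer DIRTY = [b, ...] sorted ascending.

DIRTY = [0, 5]

0: R B9 → L1 miss [-]
1: W B4 → L0 miss [D]
2: W B3 → L3 miss [D]
3: W B5 → L1 miss [D]
4: R B5 → L1 hit [D]
5: W B0 → L0 miss wb→B4 [D]
6: R B0 → L0 hit [D]
7: R B0 → L0 hit [D]
8: W B7 → L3 miss wb→B3 [D]
9: R B11 → L3 miss wb→B7 [-]
10: W B7 → L3 miss [D]
11: R B3 → L3 miss wb→B7 [-]
12: R B5 → L1 hit [D]
13: R B5 → L1 hit [D]
14: R B10 → L2 miss [-]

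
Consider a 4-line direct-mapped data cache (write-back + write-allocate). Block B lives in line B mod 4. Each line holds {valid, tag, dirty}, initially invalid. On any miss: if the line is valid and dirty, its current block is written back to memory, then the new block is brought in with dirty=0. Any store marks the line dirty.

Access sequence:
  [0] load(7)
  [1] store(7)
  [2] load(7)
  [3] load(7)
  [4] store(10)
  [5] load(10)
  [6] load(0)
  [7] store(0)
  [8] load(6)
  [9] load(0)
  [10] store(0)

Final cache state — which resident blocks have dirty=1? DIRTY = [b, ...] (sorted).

  0 | R B7 → L3 miss [-]
  1 | W B7 → L3 hit [D]
  2 | R B7 → L3 hit [D]
  3 | R B7 → L3 hit [D]
  4 | W B10 → L2 miss [D]
  5 | R B10 → L2 hit [D]
  6 | R B0 → L0 miss [-]
  7 | W B0 → L0 hit [D]
  8 | R B6 → L2 miss wb→B10 [-]
  9 | R B0 → L0 hit [D]
  10 | W B0 → L0 hit [D]

DIRTY = [0, 7]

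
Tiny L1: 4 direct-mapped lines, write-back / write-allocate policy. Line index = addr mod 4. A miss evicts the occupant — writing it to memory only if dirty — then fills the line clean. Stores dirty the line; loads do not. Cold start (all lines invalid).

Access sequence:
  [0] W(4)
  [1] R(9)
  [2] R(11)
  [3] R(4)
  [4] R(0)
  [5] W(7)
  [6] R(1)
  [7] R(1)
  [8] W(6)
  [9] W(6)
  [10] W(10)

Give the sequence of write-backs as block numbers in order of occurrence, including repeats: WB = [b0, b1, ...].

WB = [4, 6]

  0 | W B4 → L0 miss [D]
  1 | R B9 → L1 miss [-]
  2 | R B11 → L3 miss [-]
  3 | R B4 → L0 hit [D]
  4 | R B0 → L0 miss wb→B4 [-]
  5 | W B7 → L3 miss [D]
  6 | R B1 → L1 miss [-]
  7 | R B1 → L1 hit [-]
  8 | W B6 → L2 miss [D]
  9 | W B6 → L2 hit [D]
  10 | W B10 → L2 miss wb→B6 [D]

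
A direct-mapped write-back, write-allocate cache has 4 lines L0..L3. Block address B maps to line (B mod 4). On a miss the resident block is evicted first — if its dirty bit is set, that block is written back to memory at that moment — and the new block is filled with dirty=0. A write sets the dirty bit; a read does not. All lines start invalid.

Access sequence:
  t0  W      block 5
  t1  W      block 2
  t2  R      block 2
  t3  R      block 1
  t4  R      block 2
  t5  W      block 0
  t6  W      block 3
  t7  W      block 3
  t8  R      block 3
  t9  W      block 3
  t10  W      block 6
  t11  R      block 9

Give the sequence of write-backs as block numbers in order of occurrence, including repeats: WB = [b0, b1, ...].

WB = [5, 2]

0: W B5 -> L1 miss  d=D]
1: W B2 -> L2 miss  d=D]
2: R B2 -> L2 hit  d=D]
3: R B1 -> L1 miss wb->B5  d=-]
4: R B2 -> L2 hit  d=D]
5: W B0 -> L0 miss  d=D]
6: W B3 -> L3 miss  d=D]
7: W B3 -> L3 hit  d=D]
8: R B3 -> L3 hit  d=D]
9: W B3 -> L3 hit  d=D]
10: W B6 -> L2 miss wb->B2  d=D]
11: R B9 -> L1 miss  d=-]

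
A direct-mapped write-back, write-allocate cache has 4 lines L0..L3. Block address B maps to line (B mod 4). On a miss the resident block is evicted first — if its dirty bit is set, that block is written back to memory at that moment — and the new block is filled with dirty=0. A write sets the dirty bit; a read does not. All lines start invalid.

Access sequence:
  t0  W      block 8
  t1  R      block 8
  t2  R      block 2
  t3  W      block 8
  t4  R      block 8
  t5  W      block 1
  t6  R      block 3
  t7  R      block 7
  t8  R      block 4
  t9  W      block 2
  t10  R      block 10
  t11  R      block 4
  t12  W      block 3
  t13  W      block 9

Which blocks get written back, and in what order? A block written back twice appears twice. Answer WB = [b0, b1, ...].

WB = [8, 2, 1]

0: W B8 → L0 miss [D]
1: R B8 → L0 hit [D]
2: R B2 → L2 miss [-]
3: W B8 → L0 hit [D]
4: R B8 → L0 hit [D]
5: W B1 → L1 miss [D]
6: R B3 → L3 miss [-]
7: R B7 → L3 miss [-]
8: R B4 → L0 miss wb→B8 [-]
9: W B2 → L2 hit [D]
10: R B10 → L2 miss wb→B2 [-]
11: R B4 → L0 hit [-]
12: W B3 → L3 miss [D]
13: W B9 → L1 miss wb→B1 [D]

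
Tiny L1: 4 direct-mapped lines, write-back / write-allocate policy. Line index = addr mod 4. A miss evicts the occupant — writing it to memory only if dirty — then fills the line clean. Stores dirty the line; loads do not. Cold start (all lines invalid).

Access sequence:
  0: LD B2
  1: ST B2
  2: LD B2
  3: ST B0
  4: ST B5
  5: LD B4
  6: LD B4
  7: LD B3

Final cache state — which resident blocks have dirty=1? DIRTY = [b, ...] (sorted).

DIRTY = [2, 5]

  0 | R B2 → L2 miss [-]
  1 | W B2 → L2 hit [D]
  2 | R B2 → L2 hit [D]
  3 | W B0 → L0 miss [D]
  4 | W B5 → L1 miss [D]
  5 | R B4 → L0 miss wb→B0 [-]
  6 | R B4 → L0 hit [-]
  7 | R B3 → L3 miss [-]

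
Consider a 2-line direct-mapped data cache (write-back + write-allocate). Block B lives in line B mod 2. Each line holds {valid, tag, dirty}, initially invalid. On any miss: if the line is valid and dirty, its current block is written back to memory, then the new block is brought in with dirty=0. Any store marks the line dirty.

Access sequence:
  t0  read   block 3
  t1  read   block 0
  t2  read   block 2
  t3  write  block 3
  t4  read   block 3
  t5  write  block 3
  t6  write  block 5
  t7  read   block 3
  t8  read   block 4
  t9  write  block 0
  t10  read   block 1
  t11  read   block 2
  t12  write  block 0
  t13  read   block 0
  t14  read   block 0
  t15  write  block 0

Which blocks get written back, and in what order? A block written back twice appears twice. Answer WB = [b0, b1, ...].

0: R B3 → L1 miss [-]
1: R B0 → L0 miss [-]
2: R B2 → L0 miss [-]
3: W B3 → L1 hit [D]
4: R B3 → L1 hit [D]
5: W B3 → L1 hit [D]
6: W B5 → L1 miss wb→B3 [D]
7: R B3 → L1 miss wb→B5 [-]
8: R B4 → L0 miss [-]
9: W B0 → L0 miss [D]
10: R B1 → L1 miss [-]
11: R B2 → L0 miss wb→B0 [-]
12: W B0 → L0 miss [D]
13: R B0 → L0 hit [D]
14: R B0 → L0 hit [D]
15: W B0 → L0 hit [D]

WB = [3, 5, 0]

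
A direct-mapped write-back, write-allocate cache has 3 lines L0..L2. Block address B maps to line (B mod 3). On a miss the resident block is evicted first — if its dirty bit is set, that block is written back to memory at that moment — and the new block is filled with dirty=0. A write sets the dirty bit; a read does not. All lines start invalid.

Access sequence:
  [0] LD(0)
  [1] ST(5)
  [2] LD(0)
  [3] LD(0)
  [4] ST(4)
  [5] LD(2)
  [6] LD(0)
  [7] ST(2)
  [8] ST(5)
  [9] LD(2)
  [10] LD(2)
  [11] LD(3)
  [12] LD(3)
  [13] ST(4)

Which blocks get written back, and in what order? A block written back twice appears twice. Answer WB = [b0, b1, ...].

0: R B0 → L0 miss [-]
1: W B5 → L2 miss [D]
2: R B0 → L0 hit [-]
3: R B0 → L0 hit [-]
4: W B4 → L1 miss [D]
5: R B2 → L2 miss wb→B5 [-]
6: R B0 → L0 hit [-]
7: W B2 → L2 hit [D]
8: W B5 → L2 miss wb→B2 [D]
9: R B2 → L2 miss wb→B5 [-]
10: R B2 → L2 hit [-]
11: R B3 → L0 miss [-]
12: R B3 → L0 hit [-]
13: W B4 → L1 hit [D]

WB = [5, 2, 5]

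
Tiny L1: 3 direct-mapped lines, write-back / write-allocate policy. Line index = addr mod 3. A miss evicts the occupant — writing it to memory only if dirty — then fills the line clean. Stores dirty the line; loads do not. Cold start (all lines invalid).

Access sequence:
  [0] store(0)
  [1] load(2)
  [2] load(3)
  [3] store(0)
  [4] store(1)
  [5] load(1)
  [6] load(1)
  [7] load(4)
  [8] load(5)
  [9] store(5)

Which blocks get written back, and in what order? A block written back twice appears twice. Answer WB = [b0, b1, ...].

WB = [0, 1]

0: W B0 → L0 miss [D]
1: R B2 → L2 miss [-]
2: R B3 → L0 miss wb→B0 [-]
3: W B0 → L0 miss [D]
4: W B1 → L1 miss [D]
5: R B1 → L1 hit [D]
6: R B1 → L1 hit [D]
7: R B4 → L1 miss wb→B1 [-]
8: R B5 → L2 miss [-]
9: W B5 → L2 hit [D]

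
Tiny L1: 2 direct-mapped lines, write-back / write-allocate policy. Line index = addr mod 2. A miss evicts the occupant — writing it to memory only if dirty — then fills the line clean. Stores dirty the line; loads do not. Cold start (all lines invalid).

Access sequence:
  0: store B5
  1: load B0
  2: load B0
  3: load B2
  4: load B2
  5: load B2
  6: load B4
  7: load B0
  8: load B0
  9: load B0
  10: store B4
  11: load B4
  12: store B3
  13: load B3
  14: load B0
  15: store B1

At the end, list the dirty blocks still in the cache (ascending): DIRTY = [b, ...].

DIRTY = [1]

  0 | W B5 → L1 miss [D]
  1 | R B0 → L0 miss [-]
  2 | R B0 → L0 hit [-]
  3 | R B2 → L0 miss [-]
  4 | R B2 → L0 hit [-]
  5 | R B2 → L0 hit [-]
  6 | R B4 → L0 miss [-]
  7 | R B0 → L0 miss [-]
  8 | R B0 → L0 hit [-]
  9 | R B0 → L0 hit [-]
  10 | W B4 → L0 miss [D]
  11 | R B4 → L0 hit [D]
  12 | W B3 → L1 miss wb→B5 [D]
  13 | R B3 → L1 hit [D]
  14 | R B0 → L0 miss wb→B4 [-]
  15 | W B1 → L1 miss wb→B3 [D]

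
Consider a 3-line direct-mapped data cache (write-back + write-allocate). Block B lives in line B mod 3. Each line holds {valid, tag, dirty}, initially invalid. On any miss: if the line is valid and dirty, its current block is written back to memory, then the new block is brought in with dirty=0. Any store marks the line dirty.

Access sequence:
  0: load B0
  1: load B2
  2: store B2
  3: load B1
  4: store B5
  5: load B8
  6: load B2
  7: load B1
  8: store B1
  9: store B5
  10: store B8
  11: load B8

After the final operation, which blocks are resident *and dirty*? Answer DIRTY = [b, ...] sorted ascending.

DIRTY = [1, 8]

  0 | R B0 → L0 miss [-]
  1 | R B2 → L2 miss [-]
  2 | W B2 → L2 hit [D]
  3 | R B1 → L1 miss [-]
  4 | W B5 → L2 miss wb→B2 [D]
  5 | R B8 → L2 miss wb→B5 [-]
  6 | R B2 → L2 miss [-]
  7 | R B1 → L1 hit [-]
  8 | W B1 → L1 hit [D]
  9 | W B5 → L2 miss [D]
  10 | W B8 → L2 miss wb→B5 [D]
  11 | R B8 → L2 hit [D]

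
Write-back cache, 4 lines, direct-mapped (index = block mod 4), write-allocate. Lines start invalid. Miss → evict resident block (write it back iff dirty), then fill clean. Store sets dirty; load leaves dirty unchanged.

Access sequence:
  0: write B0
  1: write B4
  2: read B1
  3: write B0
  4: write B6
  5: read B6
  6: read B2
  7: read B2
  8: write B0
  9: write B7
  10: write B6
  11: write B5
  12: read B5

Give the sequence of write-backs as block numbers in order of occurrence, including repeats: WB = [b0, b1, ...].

  0 | W B0 → L0 miss [D]
  1 | W B4 → L0 miss wb→B0 [D]
  2 | R B1 → L1 miss [-]
  3 | W B0 → L0 miss wb→B4 [D]
  4 | W B6 → L2 miss [D]
  5 | R B6 → L2 hit [D]
  6 | R B2 → L2 miss wb→B6 [-]
  7 | R B2 → L2 hit [-]
  8 | W B0 → L0 hit [D]
  9 | W B7 → L3 miss [D]
  10 | W B6 → L2 miss [D]
  11 | W B5 → L1 miss [D]
  12 | R B5 → L1 hit [D]

WB = [0, 4, 6]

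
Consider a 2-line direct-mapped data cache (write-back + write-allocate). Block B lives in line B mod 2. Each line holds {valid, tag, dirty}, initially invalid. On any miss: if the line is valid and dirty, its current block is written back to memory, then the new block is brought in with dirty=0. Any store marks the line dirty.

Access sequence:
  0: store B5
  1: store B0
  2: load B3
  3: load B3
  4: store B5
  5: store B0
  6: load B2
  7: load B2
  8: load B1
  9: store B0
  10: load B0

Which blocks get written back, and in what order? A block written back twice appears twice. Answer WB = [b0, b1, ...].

WB = [5, 0, 5]

0: W B5 -> L1 miss  d=D]
1: W B0 -> L0 miss  d=D]
2: R B3 -> L1 miss wb->B5  d=-]
3: R B3 -> L1 hit  d=-]
4: W B5 -> L1 miss  d=D]
5: W B0 -> L0 hit  d=D]
6: R B2 -> L0 miss wb->B0  d=-]
7: R B2 -> L0 hit  d=-]
8: R B1 -> L1 miss wb->B5  d=-]
9: W B0 -> L0 miss  d=D]
10: R B0 -> L0 hit  d=D]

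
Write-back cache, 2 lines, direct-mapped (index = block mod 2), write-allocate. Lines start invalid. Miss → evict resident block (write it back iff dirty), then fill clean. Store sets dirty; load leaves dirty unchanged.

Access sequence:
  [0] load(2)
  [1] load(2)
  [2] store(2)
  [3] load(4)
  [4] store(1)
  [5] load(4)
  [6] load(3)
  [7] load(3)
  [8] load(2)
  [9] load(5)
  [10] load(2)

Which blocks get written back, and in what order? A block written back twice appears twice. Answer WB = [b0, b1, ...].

0: R B2 → L0 miss [-]
1: R B2 → L0 hit [-]
2: W B2 → L0 hit [D]
3: R B4 → L0 miss wb→B2 [-]
4: W B1 → L1 miss [D]
5: R B4 → L0 hit [-]
6: R B3 → L1 miss wb→B1 [-]
7: R B3 → L1 hit [-]
8: R B2 → L0 miss [-]
9: R B5 → L1 miss [-]
10: R B2 → L0 hit [-]

WB = [2, 1]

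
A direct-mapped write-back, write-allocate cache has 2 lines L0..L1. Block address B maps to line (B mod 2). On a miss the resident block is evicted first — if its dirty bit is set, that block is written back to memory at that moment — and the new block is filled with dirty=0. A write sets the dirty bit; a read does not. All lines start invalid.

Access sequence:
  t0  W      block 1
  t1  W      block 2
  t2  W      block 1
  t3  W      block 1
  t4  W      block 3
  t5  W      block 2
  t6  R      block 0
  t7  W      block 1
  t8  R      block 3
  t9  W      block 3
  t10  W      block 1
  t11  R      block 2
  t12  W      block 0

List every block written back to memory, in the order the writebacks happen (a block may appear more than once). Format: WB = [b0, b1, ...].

WB = [1, 2, 3, 1, 3]

  0 | W B1 → L1 miss [D]
  1 | W B2 → L0 miss [D]
  2 | W B1 → L1 hit [D]
  3 | W B1 → L1 hit [D]
  4 | W B3 → L1 miss wb→B1 [D]
  5 | W B2 → L0 hit [D]
  6 | R B0 → L0 miss wb→B2 [-]
  7 | W B1 → L1 miss wb→B3 [D]
  8 | R B3 → L1 miss wb→B1 [-]
  9 | W B3 → L1 hit [D]
  10 | W B1 → L1 miss wb→B3 [D]
  11 | R B2 → L0 miss [-]
  12 | W B0 → L0 miss [D]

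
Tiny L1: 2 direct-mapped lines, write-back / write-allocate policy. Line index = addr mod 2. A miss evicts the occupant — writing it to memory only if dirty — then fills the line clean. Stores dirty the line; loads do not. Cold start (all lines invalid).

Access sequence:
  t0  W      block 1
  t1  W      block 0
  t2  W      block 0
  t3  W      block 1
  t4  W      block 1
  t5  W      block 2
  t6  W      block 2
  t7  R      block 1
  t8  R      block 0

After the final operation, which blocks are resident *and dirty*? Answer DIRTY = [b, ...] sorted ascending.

DIRTY = [1]

0: W B1 → L1 miss [D]
1: W B0 → L0 miss [D]
2: W B0 → L0 hit [D]
3: W B1 → L1 hit [D]
4: W B1 → L1 hit [D]
5: W B2 → L0 miss wb→B0 [D]
6: W B2 → L0 hit [D]
7: R B1 → L1 hit [D]
8: R B0 → L0 miss wb→B2 [-]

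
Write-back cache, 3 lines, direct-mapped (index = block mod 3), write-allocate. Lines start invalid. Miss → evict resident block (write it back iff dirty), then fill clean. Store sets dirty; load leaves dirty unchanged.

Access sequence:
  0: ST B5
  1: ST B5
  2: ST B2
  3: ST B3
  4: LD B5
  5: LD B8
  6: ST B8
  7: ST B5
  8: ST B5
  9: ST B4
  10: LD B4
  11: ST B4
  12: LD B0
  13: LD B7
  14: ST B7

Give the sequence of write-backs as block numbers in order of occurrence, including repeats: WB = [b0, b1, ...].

WB = [5, 2, 8, 3, 4]

  0 | W B5 → L2 miss [D]
  1 | W B5 → L2 hit [D]
  2 | W B2 → L2 miss wb→B5 [D]
  3 | W B3 → L0 miss [D]
  4 | R B5 → L2 miss wb→B2 [-]
  5 | R B8 → L2 miss [-]
  6 | W B8 → L2 hit [D]
  7 | W B5 → L2 miss wb→B8 [D]
  8 | W B5 → L2 hit [D]
  9 | W B4 → L1 miss [D]
  10 | R B4 → L1 hit [D]
  11 | W B4 → L1 hit [D]
  12 | R B0 → L0 miss wb→B3 [-]
  13 | R B7 → L1 miss wb→B4 [-]
  14 | W B7 → L1 hit [D]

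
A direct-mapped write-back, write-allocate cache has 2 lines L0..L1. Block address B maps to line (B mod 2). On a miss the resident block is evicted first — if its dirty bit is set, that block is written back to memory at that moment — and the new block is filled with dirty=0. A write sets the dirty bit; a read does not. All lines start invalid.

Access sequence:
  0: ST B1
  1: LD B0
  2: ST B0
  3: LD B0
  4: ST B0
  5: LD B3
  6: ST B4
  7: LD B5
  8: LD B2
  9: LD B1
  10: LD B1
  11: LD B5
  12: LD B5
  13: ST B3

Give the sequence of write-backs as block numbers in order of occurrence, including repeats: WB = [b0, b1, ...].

  0 | W B1 → L1 miss [D]
  1 | R B0 → L0 miss [-]
  2 | W B0 → L0 hit [D]
  3 | R B0 → L0 hit [D]
  4 | W B0 → L0 hit [D]
  5 | R B3 → L1 miss wb→B1 [-]
  6 | W B4 → L0 miss wb→B0 [D]
  7 | R B5 → L1 miss [-]
  8 | R B2 → L0 miss wb→B4 [-]
  9 | R B1 → L1 miss [-]
  10 | R B1 → L1 hit [-]
  11 | R B5 → L1 miss [-]
  12 | R B5 → L1 hit [-]
  13 | W B3 → L1 miss [D]

WB = [1, 0, 4]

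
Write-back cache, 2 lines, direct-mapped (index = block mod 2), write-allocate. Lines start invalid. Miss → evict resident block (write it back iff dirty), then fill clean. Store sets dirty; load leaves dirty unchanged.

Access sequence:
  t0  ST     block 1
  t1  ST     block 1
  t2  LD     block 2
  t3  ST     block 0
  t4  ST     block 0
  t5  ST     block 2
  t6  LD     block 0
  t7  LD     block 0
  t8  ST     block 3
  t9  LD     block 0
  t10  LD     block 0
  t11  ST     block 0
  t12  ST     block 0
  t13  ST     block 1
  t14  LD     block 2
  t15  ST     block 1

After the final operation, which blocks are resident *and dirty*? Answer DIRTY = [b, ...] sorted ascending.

  0 | W B1 → L1 miss [D]
  1 | W B1 → L1 hit [D]
  2 | R B2 → L0 miss [-]
  3 | W B0 → L0 miss [D]
  4 | W B0 → L0 hit [D]
  5 | W B2 → L0 miss wb→B0 [D]
  6 | R B0 → L0 miss wb→B2 [-]
  7 | R B0 → L0 hit [-]
  8 | W B3 → L1 miss wb→B1 [D]
  9 | R B0 → L0 hit [-]
  10 | R B0 → L0 hit [-]
  11 | W B0 → L0 hit [D]
  12 | W B0 → L0 hit [D]
  13 | W B1 → L1 miss wb→B3 [D]
  14 | R B2 → L0 miss wb→B0 [-]
  15 | W B1 → L1 hit [D]

DIRTY = [1]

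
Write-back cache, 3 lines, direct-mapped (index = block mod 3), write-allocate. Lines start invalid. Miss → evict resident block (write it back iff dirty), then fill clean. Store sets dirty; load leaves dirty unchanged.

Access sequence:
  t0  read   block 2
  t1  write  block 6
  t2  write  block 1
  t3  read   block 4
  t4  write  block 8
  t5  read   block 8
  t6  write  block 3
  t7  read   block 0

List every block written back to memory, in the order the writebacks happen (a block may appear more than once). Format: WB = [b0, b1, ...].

0: R B2 -> L2 miss  d=-]
1: W B6 -> L0 miss  d=D]
2: W B1 -> L1 miss  d=D]
3: R B4 -> L1 miss wb->B1  d=-]
4: W B8 -> L2 miss  d=D]
5: R B8 -> L2 hit  d=D]
6: W B3 -> L0 miss wb->B6  d=D]
7: R B0 -> L0 miss wb->B3  d=-]

WB = [1, 6, 3]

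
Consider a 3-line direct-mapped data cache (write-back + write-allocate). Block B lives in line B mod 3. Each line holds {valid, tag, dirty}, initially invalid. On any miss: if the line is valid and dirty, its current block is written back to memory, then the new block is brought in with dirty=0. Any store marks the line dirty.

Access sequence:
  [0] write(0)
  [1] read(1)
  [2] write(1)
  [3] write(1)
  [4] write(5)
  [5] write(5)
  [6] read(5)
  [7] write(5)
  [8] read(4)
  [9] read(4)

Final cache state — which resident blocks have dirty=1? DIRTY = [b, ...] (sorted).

DIRTY = [0, 5]

0: W B0 -> L0 miss  d=D]
1: R B1 -> L1 miss  d=-]
2: W B1 -> L1 hit  d=D]
3: W B1 -> L1 hit  d=D]
4: W B5 -> L2 miss  d=D]
5: W B5 -> L2 hit  d=D]
6: R B5 -> L2 hit  d=D]
7: W B5 -> L2 hit  d=D]
8: R B4 -> L1 miss wb->B1  d=-]
9: R B4 -> L1 hit  d=-]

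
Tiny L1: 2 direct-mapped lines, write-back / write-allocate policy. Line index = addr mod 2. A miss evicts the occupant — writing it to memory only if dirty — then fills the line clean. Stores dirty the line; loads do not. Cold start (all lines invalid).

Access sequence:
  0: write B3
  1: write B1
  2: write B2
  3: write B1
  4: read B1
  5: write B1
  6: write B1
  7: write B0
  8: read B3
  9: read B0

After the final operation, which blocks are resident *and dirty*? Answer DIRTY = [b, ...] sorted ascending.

0: W B3 -> L1 miss  d=D]
1: W B1 -> L1 miss wb->B3  d=D]
2: W B2 -> L0 miss  d=D]
3: W B1 -> L1 hit  d=D]
4: R B1 -> L1 hit  d=D]
5: W B1 -> L1 hit  d=D]
6: W B1 -> L1 hit  d=D]
7: W B0 -> L0 miss wb->B2  d=D]
8: R B3 -> L1 miss wb->B1  d=-]
9: R B0 -> L0 hit  d=D]

DIRTY = [0]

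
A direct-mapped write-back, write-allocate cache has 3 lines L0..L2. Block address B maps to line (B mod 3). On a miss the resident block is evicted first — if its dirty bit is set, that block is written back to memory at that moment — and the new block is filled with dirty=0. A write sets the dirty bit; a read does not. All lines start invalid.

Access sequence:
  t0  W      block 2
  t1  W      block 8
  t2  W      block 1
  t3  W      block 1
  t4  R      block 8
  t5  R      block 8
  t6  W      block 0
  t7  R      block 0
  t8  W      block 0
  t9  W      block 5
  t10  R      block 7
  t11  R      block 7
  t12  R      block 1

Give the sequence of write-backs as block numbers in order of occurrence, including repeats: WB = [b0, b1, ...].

WB = [2, 8, 1]

  0 | W B2 → L2 miss [D]
  1 | W B8 → L2 miss wb→B2 [D]
  2 | W B1 → L1 miss [D]
  3 | W B1 → L1 hit [D]
  4 | R B8 → L2 hit [D]
  5 | R B8 → L2 hit [D]
  6 | W B0 → L0 miss [D]
  7 | R B0 → L0 hit [D]
  8 | W B0 → L0 hit [D]
  9 | W B5 → L2 miss wb→B8 [D]
  10 | R B7 → L1 miss wb→B1 [-]
  11 | R B7 → L1 hit [-]
  12 | R B1 → L1 miss [-]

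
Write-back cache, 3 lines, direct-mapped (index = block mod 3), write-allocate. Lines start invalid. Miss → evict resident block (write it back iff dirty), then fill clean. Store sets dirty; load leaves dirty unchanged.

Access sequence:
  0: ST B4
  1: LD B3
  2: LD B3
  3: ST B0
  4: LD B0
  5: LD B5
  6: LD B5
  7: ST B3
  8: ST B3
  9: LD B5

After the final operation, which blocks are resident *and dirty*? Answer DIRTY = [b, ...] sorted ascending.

DIRTY = [3, 4]

0: W B4 → L1 miss [D]
1: R B3 → L0 miss [-]
2: R B3 → L0 hit [-]
3: W B0 → L0 miss [D]
4: R B0 → L0 hit [D]
5: R B5 → L2 miss [-]
6: R B5 → L2 hit [-]
7: W B3 → L0 miss wb→B0 [D]
8: W B3 → L0 hit [D]
9: R B5 → L2 hit [-]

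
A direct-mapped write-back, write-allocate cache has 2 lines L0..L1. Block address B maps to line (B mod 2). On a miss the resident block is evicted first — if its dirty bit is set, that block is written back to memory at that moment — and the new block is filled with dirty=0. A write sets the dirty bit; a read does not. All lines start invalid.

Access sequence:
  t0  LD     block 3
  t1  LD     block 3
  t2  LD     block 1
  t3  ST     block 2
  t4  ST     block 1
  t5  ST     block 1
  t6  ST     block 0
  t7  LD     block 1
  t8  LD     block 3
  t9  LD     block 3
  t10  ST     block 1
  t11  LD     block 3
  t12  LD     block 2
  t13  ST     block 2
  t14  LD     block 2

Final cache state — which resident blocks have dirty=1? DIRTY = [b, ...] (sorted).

DIRTY = [2]

0: R B3 -> L1 miss  d=-]
1: R B3 -> L1 hit  d=-]
2: R B1 -> L1 miss  d=-]
3: W B2 -> L0 miss  d=D]
4: W B1 -> L1 hit  d=D]
5: W B1 -> L1 hit  d=D]
6: W B0 -> L0 miss wb->B2  d=D]
7: R B1 -> L1 hit  d=D]
8: R B3 -> L1 miss wb->B1  d=-]
9: R B3 -> L1 hit  d=-]
10: W B1 -> L1 miss  d=D]
11: R B3 -> L1 miss wb->B1  d=-]
12: R B2 -> L0 miss wb->B0  d=-]
13: W B2 -> L0 hit  d=D]
14: R B2 -> L0 hit  d=D]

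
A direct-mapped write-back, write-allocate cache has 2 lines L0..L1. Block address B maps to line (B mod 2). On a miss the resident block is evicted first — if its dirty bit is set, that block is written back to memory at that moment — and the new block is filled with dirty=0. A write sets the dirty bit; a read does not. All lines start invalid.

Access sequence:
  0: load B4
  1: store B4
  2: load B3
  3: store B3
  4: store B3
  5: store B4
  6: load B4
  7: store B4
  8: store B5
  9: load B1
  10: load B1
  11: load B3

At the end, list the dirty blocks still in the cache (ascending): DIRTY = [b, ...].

DIRTY = [4]

0: R B4 → L0 miss [-]
1: W B4 → L0 hit [D]
2: R B3 → L1 miss [-]
3: W B3 → L1 hit [D]
4: W B3 → L1 hit [D]
5: W B4 → L0 hit [D]
6: R B4 → L0 hit [D]
7: W B4 → L0 hit [D]
8: W B5 → L1 miss wb→B3 [D]
9: R B1 → L1 miss wb→B5 [-]
10: R B1 → L1 hit [-]
11: R B3 → L1 miss [-]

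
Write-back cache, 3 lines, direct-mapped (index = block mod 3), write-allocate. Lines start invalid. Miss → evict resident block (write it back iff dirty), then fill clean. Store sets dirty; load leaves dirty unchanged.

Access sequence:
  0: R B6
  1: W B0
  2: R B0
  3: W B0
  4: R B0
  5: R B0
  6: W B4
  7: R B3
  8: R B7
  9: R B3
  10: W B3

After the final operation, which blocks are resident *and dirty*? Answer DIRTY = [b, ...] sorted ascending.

0: R B6 → L0 miss [-]
1: W B0 → L0 miss [D]
2: R B0 → L0 hit [D]
3: W B0 → L0 hit [D]
4: R B0 → L0 hit [D]
5: R B0 → L0 hit [D]
6: W B4 → L1 miss [D]
7: R B3 → L0 miss wb→B0 [-]
8: R B7 → L1 miss wb→B4 [-]
9: R B3 → L0 hit [-]
10: W B3 → L0 hit [D]

DIRTY = [3]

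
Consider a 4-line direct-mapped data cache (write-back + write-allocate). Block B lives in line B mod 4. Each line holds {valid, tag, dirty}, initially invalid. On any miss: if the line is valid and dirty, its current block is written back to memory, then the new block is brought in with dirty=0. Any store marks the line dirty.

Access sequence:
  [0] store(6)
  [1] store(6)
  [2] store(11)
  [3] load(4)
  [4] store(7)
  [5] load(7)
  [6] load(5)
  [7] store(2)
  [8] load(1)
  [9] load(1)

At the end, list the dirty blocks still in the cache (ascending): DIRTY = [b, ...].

DIRTY = [2, 7]

0: W B6 -> L2 miss  d=D]
1: W B6 -> L2 hit  d=D]
2: W B11 -> L3 miss  d=D]
3: R B4 -> L0 miss  d=-]
4: W B7 -> L3 miss wb->B11  d=D]
5: R B7 -> L3 hit  d=D]
6: R B5 -> L1 miss  d=-]
7: W B2 -> L2 miss wb->B6  d=D]
8: R B1 -> L1 miss  d=-]
9: R B1 -> L1 hit  d=-]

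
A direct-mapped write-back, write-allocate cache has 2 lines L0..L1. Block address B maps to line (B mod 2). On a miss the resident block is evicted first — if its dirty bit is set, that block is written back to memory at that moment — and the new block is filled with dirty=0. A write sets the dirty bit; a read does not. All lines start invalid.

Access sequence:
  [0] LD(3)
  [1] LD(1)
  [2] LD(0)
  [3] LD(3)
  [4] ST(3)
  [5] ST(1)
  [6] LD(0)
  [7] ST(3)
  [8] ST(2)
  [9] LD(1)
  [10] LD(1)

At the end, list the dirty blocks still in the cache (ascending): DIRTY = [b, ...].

0: R B3 → L1 miss [-]
1: R B1 → L1 miss [-]
2: R B0 → L0 miss [-]
3: R B3 → L1 miss [-]
4: W B3 → L1 hit [D]
5: W B1 → L1 miss wb→B3 [D]
6: R B0 → L0 hit [-]
7: W B3 → L1 miss wb→B1 [D]
8: W B2 → L0 miss [D]
9: R B1 → L1 miss wb→B3 [-]
10: R B1 → L1 hit [-]

DIRTY = [2]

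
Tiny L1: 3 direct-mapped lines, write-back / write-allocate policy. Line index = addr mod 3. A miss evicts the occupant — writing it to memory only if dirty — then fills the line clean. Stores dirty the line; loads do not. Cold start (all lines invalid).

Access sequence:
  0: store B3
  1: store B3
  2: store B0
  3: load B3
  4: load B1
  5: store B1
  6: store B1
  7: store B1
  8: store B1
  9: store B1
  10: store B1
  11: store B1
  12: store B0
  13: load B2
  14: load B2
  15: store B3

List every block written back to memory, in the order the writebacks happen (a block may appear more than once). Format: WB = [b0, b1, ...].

WB = [3, 0, 0]

  0 | W B3 → L0 miss [D]
  1 | W B3 → L0 hit [D]
  2 | W B0 → L0 miss wb→B3 [D]
  3 | R B3 → L0 miss wb→B0 [-]
  4 | R B1 → L1 miss [-]
  5 | W B1 → L1 hit [D]
  6 | W B1 → L1 hit [D]
  7 | W B1 → L1 hit [D]
  8 | W B1 → L1 hit [D]
  9 | W B1 → L1 hit [D]
  10 | W B1 → L1 hit [D]
  11 | W B1 → L1 hit [D]
  12 | W B0 → L0 miss [D]
  13 | R B2 → L2 miss [-]
  14 | R B2 → L2 hit [-]
  15 | W B3 → L0 miss wb→B0 [D]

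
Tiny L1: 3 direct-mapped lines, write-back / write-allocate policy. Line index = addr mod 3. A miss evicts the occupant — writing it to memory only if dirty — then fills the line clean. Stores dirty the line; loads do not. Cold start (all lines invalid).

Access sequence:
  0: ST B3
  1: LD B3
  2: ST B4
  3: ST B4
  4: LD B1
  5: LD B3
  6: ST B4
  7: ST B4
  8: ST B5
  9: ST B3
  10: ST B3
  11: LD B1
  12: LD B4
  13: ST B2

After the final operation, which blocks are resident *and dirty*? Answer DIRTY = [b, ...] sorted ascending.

  0 | W B3 → L0 miss [D]
  1 | R B3 → L0 hit [D]
  2 | W B4 → L1 miss [D]
  3 | W B4 → L1 hit [D]
  4 | R B1 → L1 miss wb→B4 [-]
  5 | R B3 → L0 hit [D]
  6 | W B4 → L1 miss [D]
  7 | W B4 → L1 hit [D]
  8 | W B5 → L2 miss [D]
  9 | W B3 → L0 hit [D]
  10 | W B3 → L0 hit [D]
  11 | R B1 → L1 miss wb→B4 [-]
  12 | R B4 → L1 miss [-]
  13 | W B2 → L2 miss wb→B5 [D]

DIRTY = [2, 3]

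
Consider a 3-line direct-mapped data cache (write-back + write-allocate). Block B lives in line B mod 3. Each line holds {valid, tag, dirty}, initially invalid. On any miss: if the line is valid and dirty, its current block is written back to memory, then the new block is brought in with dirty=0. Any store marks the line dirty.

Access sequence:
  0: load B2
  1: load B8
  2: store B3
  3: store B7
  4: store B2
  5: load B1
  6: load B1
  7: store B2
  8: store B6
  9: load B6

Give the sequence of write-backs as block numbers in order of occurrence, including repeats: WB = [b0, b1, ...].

0: R B2 → L2 miss [-]
1: R B8 → L2 miss [-]
2: W B3 → L0 miss [D]
3: W B7 → L1 miss [D]
4: W B2 → L2 miss [D]
5: R B1 → L1 miss wb→B7 [-]
6: R B1 → L1 hit [-]
7: W B2 → L2 hit [D]
8: W B6 → L0 miss wb→B3 [D]
9: R B6 → L0 hit [D]

WB = [7, 3]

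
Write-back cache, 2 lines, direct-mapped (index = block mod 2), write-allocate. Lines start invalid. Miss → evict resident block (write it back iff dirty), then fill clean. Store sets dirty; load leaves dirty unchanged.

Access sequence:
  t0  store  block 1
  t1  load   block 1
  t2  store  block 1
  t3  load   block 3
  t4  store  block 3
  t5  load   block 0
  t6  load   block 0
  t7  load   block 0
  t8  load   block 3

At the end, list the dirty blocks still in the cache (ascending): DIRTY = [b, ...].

  0 | W B1 → L1 miss [D]
  1 | R B1 → L1 hit [D]
  2 | W B1 → L1 hit [D]
  3 | R B3 → L1 miss wb→B1 [-]
  4 | W B3 → L1 hit [D]
  5 | R B0 → L0 miss [-]
  6 | R B0 → L0 hit [-]
  7 | R B0 → L0 hit [-]
  8 | R B3 → L1 hit [D]

DIRTY = [3]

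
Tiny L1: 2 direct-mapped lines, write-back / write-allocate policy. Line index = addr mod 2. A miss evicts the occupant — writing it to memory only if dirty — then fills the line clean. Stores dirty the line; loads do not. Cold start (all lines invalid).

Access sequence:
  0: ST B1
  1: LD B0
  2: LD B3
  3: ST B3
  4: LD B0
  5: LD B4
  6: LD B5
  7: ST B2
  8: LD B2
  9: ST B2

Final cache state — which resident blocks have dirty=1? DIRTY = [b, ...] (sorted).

0: W B1 -> L1 miss  d=D]
1: R B0 -> L0 miss  d=-]
2: R B3 -> L1 miss wb->B1  d=-]
3: W B3 -> L1 hit  d=D]
4: R B0 -> L0 hit  d=-]
5: R B4 -> L0 miss  d=-]
6: R B5 -> L1 miss wb->B3  d=-]
7: W B2 -> L0 miss  d=D]
8: R B2 -> L0 hit  d=D]
9: W B2 -> L0 hit  d=D]

DIRTY = [2]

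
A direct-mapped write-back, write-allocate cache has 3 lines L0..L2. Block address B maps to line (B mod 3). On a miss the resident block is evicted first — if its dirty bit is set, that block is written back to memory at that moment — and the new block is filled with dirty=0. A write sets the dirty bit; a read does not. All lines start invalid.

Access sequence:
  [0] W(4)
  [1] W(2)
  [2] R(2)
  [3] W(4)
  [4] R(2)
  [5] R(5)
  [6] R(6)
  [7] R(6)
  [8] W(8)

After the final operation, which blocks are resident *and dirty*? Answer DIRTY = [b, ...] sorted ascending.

  0 | W B4 → L1 miss [D]
  1 | W B2 → L2 miss [D]
  2 | R B2 → L2 hit [D]
  3 | W B4 → L1 hit [D]
  4 | R B2 → L2 hit [D]
  5 | R B5 → L2 miss wb→B2 [-]
  6 | R B6 → L0 miss [-]
  7 | R B6 → L0 hit [-]
  8 | W B8 → L2 miss [D]

DIRTY = [4, 8]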